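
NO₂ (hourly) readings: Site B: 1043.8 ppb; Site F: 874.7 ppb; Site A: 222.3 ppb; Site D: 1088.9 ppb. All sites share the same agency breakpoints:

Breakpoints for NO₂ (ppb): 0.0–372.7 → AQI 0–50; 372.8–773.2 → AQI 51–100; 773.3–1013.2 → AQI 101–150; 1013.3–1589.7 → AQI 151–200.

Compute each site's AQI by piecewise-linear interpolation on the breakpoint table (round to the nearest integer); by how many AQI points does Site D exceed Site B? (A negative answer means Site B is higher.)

3

Site B: 1043.8 ∈ [1013.3, 1589.7] ↔ index [151, 200].
151 + (1043.8−1013.3)·(200−151)/(1589.7−1013.3) = 151 + 30.5·49/576.4 ≈ 153.59, so AQI = 154.
Site F: row 773.3–1013.2 (AQI 101–150). (150−101)·(874.7−773.3)/(1013.2−773.3) + 101 = 49·101.4/239.9 + 101 ≈ 121.71 → 122.
Site A 222.3: bracket 0.0–372.7 → index 0–50; slope 50/372.7, offset 222.3.
AQI = 0 + 50/372.7·222.3 ≈ 29.82 ⇒ 30.
Site D: row 1013.3–1589.7 (AQI 151–200). (200−151)·(1088.9−1013.3)/(1589.7−1013.3) + 151 = 49·75.6/576.4 + 151 ≈ 157.43 → 157.
AQIs: Site B=154, Site F=122, Site A=30, Site D=157. Site D (157) − Site B (154) = 3.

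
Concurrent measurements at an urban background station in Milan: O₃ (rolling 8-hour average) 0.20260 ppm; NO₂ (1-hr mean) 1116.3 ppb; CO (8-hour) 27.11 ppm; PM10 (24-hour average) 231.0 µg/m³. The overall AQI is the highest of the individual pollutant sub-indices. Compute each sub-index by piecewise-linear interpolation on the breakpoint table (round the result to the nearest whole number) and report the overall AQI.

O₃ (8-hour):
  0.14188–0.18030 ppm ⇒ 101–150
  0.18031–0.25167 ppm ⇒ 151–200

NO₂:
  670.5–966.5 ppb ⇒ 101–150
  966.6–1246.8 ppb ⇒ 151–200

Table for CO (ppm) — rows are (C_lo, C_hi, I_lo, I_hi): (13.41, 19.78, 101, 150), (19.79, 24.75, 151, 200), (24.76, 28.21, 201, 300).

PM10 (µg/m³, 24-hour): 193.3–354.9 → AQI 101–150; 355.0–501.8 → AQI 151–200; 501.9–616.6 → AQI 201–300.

268

O₃: 0.20260 ∈ [0.18031, 0.25167] ↔ index [151, 200].
151 + (0.20260−0.18031)·(200−151)/(0.25167−0.18031) = 151 + 0.02229·49/0.07136 ≈ 166.31, so AQI = 166.
NO₂: 1116.3 ∈ [966.6, 1246.8] ↔ index [151, 200].
151 + (1116.3−966.6)·(200−151)/(1246.8−966.6) = 151 + 149.7·49/280.2 ≈ 177.18, so AQI = 177.
CO: 27.11 lies in 24.76–28.21, so I_lo=201, I_hi=300, C_lo=24.76, C_hi=28.21.
(300−201)/(28.21−24.76) × (27.11−24.76) + 201 = 99/3.45 × 2.35 + 201 ≈ 268.43 → 268.
PM10 231.0: bracket 193.3–354.9 → index 101–150; slope 49/161.6, offset 37.7.
AQI = 101 + 49/161.6·37.7 ≈ 112.43 ⇒ 112.
Sub-indices: O₃→166, NO₂→177, CO→268, PM10→112. Overall AQI = max = 268; dominant pollutant is CO.
AQI 268: Very Unhealthy.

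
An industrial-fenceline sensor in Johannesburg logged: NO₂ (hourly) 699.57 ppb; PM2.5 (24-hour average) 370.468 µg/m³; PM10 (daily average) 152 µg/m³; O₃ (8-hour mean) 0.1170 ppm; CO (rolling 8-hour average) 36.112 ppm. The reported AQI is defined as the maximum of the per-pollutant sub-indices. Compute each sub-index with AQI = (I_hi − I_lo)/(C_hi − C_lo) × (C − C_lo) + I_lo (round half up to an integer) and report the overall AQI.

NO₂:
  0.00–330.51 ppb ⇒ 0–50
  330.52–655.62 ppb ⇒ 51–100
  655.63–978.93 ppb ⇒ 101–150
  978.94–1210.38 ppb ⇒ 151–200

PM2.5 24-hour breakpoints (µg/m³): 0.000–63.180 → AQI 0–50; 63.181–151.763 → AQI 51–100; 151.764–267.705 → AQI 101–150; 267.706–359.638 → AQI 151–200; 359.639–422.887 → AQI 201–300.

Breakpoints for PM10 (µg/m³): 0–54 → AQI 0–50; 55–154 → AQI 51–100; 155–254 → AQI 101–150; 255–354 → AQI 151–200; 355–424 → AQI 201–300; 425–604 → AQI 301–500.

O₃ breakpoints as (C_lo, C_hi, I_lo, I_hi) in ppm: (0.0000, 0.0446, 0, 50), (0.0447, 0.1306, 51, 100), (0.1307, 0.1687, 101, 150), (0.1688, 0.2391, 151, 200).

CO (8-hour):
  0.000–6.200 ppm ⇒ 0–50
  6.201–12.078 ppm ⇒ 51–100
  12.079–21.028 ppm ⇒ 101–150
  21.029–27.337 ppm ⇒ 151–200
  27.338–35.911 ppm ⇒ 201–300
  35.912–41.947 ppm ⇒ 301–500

308

NO₂ 699.57: bracket 655.63–978.93 → index 101–150; slope 49/323.30, offset 43.94.
AQI = 101 + 49/323.30·43.94 ≈ 107.66 ⇒ 108.
PM2.5 370.468: bracket 359.639–422.887 → index 201–300; slope 99/63.248, offset 10.829.
AQI = 201 + 99/63.248·10.829 ≈ 217.95 ⇒ 218.
PM10: 152 lies in 55–154, so I_lo=51, I_hi=100, C_lo=55, C_hi=154.
(100−51)/(154−55) × (152−55) + 51 = 49/99 × 97 + 51 ≈ 99.01 → 99.
O₃: row 0.0447–0.1306 (AQI 51–100). (100−51)·(0.1170−0.0447)/(0.1306−0.0447) + 51 = 49·0.0723/0.0859 + 51 ≈ 92.24 → 92.
CO 36.112: bracket 35.912–41.947 → index 301–500; slope 199/6.035, offset 0.200.
AQI = 301 + 199/6.035·0.200 ≈ 307.59 ⇒ 308.
Sub-indices: NO₂→108, PM2.5→218, PM10→99, O₃→92, CO→308. Overall AQI = max = 308; dominant pollutant is CO.
AQI 308: Hazardous.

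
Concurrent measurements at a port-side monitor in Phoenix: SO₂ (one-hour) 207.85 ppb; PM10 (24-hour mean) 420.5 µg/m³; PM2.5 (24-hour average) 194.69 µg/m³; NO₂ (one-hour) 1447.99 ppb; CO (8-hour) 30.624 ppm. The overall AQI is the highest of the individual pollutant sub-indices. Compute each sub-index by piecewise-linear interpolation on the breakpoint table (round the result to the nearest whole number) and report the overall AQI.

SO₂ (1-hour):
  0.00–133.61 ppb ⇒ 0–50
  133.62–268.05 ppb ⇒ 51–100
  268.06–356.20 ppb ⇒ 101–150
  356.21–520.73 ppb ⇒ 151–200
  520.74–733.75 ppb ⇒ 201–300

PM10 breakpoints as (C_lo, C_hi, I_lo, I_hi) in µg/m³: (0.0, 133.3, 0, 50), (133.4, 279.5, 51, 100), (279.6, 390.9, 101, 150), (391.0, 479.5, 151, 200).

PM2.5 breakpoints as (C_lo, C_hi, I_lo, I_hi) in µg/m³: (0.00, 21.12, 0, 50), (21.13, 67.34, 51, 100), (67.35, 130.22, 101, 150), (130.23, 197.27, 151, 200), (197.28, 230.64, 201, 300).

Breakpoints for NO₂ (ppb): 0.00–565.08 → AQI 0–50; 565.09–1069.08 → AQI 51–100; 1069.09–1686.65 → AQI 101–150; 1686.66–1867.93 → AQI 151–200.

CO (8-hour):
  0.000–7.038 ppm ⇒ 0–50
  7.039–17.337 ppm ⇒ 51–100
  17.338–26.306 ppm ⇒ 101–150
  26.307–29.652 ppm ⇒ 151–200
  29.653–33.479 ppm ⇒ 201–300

SO₂: 207.85 ∈ [133.62, 268.05] ↔ index [51, 100].
51 + (207.85−133.62)·(100−51)/(268.05−133.62) = 51 + 74.23·49/134.43 ≈ 78.06, so AQI = 78.
PM10: 420.5 ∈ [391.0, 479.5] ↔ index [151, 200].
151 + (420.5−391.0)·(200−151)/(479.5−391.0) = 151 + 29.5·49/88.5 ≈ 167.33, so AQI = 167.
PM2.5: 194.69 lies in 130.23–197.27, so I_lo=151, I_hi=200, C_lo=130.23, C_hi=197.27.
(200−151)/(197.27−130.23) × (194.69−130.23) + 151 = 49/67.04 × 64.46 + 151 ≈ 198.11 → 198.
NO₂: 1447.99 ∈ [1069.09, 1686.65] ↔ index [101, 150].
101 + (1447.99−1069.09)·(150−101)/(1686.65−1069.09) = 101 + 378.90·49/617.56 ≈ 131.06, so AQI = 131.
CO: 30.624 ∈ [29.653, 33.479] ↔ index [201, 300].
201 + (30.624−29.653)·(300−201)/(33.479−29.653) = 201 + 0.971·99/3.826 ≈ 226.13, so AQI = 226.
Sub-indices: SO₂→78, PM10→167, PM2.5→198, NO₂→131, CO→226. Overall AQI = max = 226; dominant pollutant is CO.

226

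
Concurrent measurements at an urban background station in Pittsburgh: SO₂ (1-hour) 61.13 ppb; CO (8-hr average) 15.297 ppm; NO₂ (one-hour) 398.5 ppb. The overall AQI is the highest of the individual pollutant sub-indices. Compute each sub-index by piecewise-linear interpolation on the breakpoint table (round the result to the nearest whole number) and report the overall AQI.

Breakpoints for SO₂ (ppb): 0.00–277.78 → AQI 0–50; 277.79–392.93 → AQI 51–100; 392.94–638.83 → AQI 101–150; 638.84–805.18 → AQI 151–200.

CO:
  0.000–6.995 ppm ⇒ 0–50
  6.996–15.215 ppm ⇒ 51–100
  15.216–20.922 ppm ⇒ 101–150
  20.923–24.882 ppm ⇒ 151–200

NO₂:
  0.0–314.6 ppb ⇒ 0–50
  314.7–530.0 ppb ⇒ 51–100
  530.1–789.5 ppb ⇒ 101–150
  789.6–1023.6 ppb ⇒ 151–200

SO₂: 61.13 lies in 0.00–277.78, so I_lo=0, I_hi=50, C_lo=0.00, C_hi=277.78.
(50−0)/(277.78−0.00) × (61.13−0.00) + 0 = 50/277.78 × 61.13 + 0 ≈ 11.00 → 11.
CO 15.297: bracket 15.216–20.922 → index 101–150; slope 49/5.706, offset 0.081.
AQI = 101 + 49/5.706·0.081 ≈ 101.70 ⇒ 102.
NO₂: row 314.7–530.0 (AQI 51–100). (100−51)·(398.5−314.7)/(530.0−314.7) + 51 = 49·83.8/215.3 + 51 ≈ 70.07 → 70.
Sub-indices: SO₂→11, CO→102, NO₂→70. Overall AQI = max = 102; dominant pollutant is CO.

102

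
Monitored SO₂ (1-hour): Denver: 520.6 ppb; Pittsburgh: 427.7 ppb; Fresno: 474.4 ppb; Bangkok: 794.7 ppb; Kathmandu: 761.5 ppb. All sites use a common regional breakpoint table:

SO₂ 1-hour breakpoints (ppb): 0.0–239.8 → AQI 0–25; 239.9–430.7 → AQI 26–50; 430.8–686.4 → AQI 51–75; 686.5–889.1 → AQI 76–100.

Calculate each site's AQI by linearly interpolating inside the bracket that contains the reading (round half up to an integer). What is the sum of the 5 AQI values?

Denver: 520.6 ∈ [430.8, 686.4] ↔ index [51, 75].
51 + (520.6−430.8)·(75−51)/(686.4−430.8) = 51 + 89.8·24/255.6 ≈ 59.43, so AQI = 59.
Pittsburgh: row 239.9–430.7 (AQI 26–50). (50−26)·(427.7−239.9)/(430.7−239.9) + 26 = 24·187.8/190.8 + 26 ≈ 49.62 → 50.
Fresno: 474.4 lies in 430.8–686.4, so I_lo=51, I_hi=75, C_lo=430.8, C_hi=686.4.
(75−51)/(686.4−430.8) × (474.4−430.8) + 51 = 24/255.6 × 43.6 + 51 ≈ 55.09 → 55.
Bangkok: 794.7 ∈ [686.5, 889.1] ↔ index [76, 100].
76 + (794.7−686.5)·(100−76)/(889.1−686.5) = 76 + 108.2·24/202.6 ≈ 88.82, so AQI = 89.
Kathmandu: 761.5 lies in 686.5–889.1, so I_lo=76, I_hi=100, C_lo=686.5, C_hi=889.1.
(100−76)/(889.1−686.5) × (761.5−686.5) + 76 = 24/202.6 × 75.0 + 76 ≈ 84.88 → 85.
AQIs: Denver=59, Pittsburgh=50, Fresno=55, Bangkok=89, Kathmandu=85. Sum = 59 + 50 + 55 + 89 + 85 = 338.

338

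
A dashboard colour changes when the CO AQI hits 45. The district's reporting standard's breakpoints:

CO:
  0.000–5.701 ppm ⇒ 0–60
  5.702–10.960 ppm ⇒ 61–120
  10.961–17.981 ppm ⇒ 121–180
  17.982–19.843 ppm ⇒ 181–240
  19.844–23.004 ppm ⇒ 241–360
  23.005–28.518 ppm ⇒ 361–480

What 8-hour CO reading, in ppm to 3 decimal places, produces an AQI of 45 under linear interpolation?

AQI 45 lies in the 0–60 band, which corresponds to 0.000–5.701 ppm.
C = 0.000 + (45−0)×(5.701−0.000)/(60−0) = 0.000 + 45×5.701/60 ≈ 4.27575 ppm → 4.276 ppm to 3 dp.

4.276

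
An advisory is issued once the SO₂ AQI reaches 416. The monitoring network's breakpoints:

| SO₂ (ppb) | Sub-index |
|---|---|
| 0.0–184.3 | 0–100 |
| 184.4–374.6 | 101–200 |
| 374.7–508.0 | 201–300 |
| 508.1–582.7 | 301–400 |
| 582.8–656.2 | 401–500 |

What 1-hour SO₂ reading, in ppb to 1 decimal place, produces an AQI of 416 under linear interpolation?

593.9

AQI 416 lies in the 401–500 band, which corresponds to 582.8–656.2 ppb.
C = 582.8 + (416−401)×(656.2−582.8)/(500−401) = 582.8 + 15×73.4/99 ≈ 593.921 ppb → 593.9 ppb to 1 dp.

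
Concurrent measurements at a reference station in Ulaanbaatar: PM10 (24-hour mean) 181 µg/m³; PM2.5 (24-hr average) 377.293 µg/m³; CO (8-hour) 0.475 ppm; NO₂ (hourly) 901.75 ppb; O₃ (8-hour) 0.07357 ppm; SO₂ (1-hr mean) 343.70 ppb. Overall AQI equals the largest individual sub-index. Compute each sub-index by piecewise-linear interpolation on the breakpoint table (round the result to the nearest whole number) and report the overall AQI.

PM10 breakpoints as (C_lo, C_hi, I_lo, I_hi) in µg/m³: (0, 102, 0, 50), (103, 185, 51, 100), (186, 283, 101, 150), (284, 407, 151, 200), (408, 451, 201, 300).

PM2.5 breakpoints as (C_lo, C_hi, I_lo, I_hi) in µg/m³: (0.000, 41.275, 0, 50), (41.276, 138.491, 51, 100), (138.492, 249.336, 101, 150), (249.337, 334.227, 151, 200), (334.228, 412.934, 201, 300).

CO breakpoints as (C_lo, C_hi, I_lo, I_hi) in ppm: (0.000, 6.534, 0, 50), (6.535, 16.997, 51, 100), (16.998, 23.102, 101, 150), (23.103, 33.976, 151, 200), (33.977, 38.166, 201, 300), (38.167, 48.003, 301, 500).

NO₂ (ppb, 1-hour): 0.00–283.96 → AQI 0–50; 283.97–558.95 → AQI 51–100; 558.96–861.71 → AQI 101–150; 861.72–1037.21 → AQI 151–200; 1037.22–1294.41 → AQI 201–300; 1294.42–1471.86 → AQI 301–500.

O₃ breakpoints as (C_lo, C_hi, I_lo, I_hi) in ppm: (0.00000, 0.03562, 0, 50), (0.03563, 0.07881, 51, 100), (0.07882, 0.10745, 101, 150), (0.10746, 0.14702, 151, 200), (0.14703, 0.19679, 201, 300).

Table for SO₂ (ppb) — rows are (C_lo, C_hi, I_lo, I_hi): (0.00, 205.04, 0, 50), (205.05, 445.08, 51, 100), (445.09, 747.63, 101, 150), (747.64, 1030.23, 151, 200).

PM10: row 103–185 (AQI 51–100). (100−51)·(181−103)/(185−103) + 51 = 49·78/82 + 51 ≈ 97.61 → 98.
PM2.5: 377.293 lies in 334.228–412.934, so I_lo=201, I_hi=300, C_lo=334.228, C_hi=412.934.
(300−201)/(412.934−334.228) × (377.293−334.228) + 201 = 99/78.706 × 43.065 + 201 ≈ 255.17 → 255.
CO 0.475: bracket 0.000–6.534 → index 0–50; slope 50/6.534, offset 0.475.
AQI = 0 + 50/6.534·0.475 ≈ 3.63 ⇒ 4.
NO₂: 901.75 ∈ [861.72, 1037.21] ↔ index [151, 200].
151 + (901.75−861.72)·(200−151)/(1037.21−861.72) = 151 + 40.03·49/175.49 ≈ 162.18, so AQI = 162.
O₃: 0.07357 ∈ [0.03563, 0.07881] ↔ index [51, 100].
51 + (0.07357−0.03563)·(100−51)/(0.07881−0.03563) = 51 + 0.03794·49/0.04318 ≈ 94.05, so AQI = 94.
SO₂: 343.70 lies in 205.05–445.08, so I_lo=51, I_hi=100, C_lo=205.05, C_hi=445.08.
(100−51)/(445.08−205.05) × (343.70−205.05) + 51 = 49/240.03 × 138.65 + 51 ≈ 79.30 → 79.
Sub-indices: PM10→98, PM2.5→255, CO→4, NO₂→162, O₃→94, SO₂→79. Overall AQI = max = 255; dominant pollutant is PM2.5.

255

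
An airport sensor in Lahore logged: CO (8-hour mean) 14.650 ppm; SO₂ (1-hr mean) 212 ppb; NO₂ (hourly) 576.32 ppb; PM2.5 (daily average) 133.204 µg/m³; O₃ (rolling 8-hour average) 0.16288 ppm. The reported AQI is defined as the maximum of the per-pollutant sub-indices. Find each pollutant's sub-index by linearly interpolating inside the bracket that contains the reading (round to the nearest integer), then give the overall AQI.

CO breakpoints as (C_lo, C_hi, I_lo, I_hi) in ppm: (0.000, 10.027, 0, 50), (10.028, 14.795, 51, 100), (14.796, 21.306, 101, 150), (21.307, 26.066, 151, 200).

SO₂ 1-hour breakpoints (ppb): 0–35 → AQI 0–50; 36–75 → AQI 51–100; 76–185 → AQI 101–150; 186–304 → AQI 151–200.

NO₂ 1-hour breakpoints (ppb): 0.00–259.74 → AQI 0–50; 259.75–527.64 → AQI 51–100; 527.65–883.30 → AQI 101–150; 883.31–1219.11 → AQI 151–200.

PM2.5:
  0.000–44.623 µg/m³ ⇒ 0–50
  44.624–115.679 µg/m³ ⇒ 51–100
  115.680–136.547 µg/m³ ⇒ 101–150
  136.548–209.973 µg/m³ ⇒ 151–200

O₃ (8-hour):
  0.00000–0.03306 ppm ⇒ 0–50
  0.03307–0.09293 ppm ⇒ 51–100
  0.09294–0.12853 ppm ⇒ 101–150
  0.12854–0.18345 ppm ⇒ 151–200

182

CO: 14.650 ∈ [10.028, 14.795] ↔ index [51, 100].
51 + (14.650−10.028)·(100−51)/(14.795−10.028) = 51 + 4.622·49/4.767 ≈ 98.51, so AQI = 99.
SO₂: 212 lies in 186–304, so I_lo=151, I_hi=200, C_lo=186, C_hi=304.
(200−151)/(304−186) × (212−186) + 151 = 49/118 × 26 + 151 ≈ 161.80 → 162.
NO₂ 576.32: bracket 527.65–883.30 → index 101–150; slope 49/355.65, offset 48.67.
AQI = 101 + 49/355.65·48.67 ≈ 107.71 ⇒ 108.
PM2.5: 133.204 lies in 115.680–136.547, so I_lo=101, I_hi=150, C_lo=115.680, C_hi=136.547.
(150−101)/(136.547−115.680) × (133.204−115.680) + 101 = 49/20.867 × 17.524 + 101 ≈ 142.15 → 142.
O₃: 0.16288 ∈ [0.12854, 0.18345] ↔ index [151, 200].
151 + (0.16288−0.12854)·(200−151)/(0.18345−0.12854) = 151 + 0.03434·49/0.05491 ≈ 181.64, so AQI = 182.
Sub-indices: CO→99, SO₂→162, NO₂→108, PM2.5→142, O₃→182. Overall AQI = max = 182; dominant pollutant is O₃.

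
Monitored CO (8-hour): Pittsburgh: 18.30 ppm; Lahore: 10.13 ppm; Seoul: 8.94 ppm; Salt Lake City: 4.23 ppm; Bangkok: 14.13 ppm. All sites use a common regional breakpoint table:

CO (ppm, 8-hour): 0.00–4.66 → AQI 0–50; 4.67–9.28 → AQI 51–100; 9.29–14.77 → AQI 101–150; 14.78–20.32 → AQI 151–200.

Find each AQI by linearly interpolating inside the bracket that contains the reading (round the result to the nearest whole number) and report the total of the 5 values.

576

Pittsburgh: 18.30 lies in 14.78–20.32, so I_lo=151, I_hi=200, C_lo=14.78, C_hi=20.32.
(200−151)/(20.32−14.78) × (18.30−14.78) + 151 = 49/5.54 × 3.52 + 151 ≈ 182.13 → 182.
Lahore 10.13: bracket 9.29–14.77 → index 101–150; slope 49/5.48, offset 0.84.
AQI = 101 + 49/5.48·0.84 ≈ 108.51 ⇒ 109.
Seoul: 8.94 lies in 4.67–9.28, so I_lo=51, I_hi=100, C_lo=4.67, C_hi=9.28.
(100−51)/(9.28−4.67) × (8.94−4.67) + 51 = 49/4.61 × 4.27 + 51 ≈ 96.39 → 96.
Salt Lake City: row 0.00–4.66 (AQI 0–50). (50−0)·(4.23−0.00)/(4.66−0.00) + 0 = 50·4.23/4.66 + 0 ≈ 45.39 → 45.
Bangkok 14.13: bracket 9.29–14.77 → index 101–150; slope 49/5.48, offset 4.84.
AQI = 101 + 49/5.48·4.84 ≈ 144.28 ⇒ 144.
AQIs: Pittsburgh=182, Lahore=109, Seoul=96, Salt Lake City=45, Bangkok=144. Sum = 182 + 109 + 96 + 45 + 144 = 576.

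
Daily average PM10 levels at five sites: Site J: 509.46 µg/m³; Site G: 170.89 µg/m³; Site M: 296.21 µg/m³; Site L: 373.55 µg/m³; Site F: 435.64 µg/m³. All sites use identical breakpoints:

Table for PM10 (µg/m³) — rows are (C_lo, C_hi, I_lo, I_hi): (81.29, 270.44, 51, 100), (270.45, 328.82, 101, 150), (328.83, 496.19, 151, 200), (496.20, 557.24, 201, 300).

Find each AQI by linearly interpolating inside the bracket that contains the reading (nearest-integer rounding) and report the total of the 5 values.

Site J: 509.46 ∈ [496.20, 557.24] ↔ index [201, 300].
201 + (509.46−496.20)·(300−201)/(557.24−496.20) = 201 + 13.26·99/61.04 ≈ 222.51, so AQI = 223.
Site G: 170.89 ∈ [81.29, 270.44] ↔ index [51, 100].
51 + (170.89−81.29)·(100−51)/(270.44−81.29) = 51 + 89.60·49/189.15 ≈ 74.21, so AQI = 74.
Site M 296.21: bracket 270.45–328.82 → index 101–150; slope 49/58.37, offset 25.76.
AQI = 101 + 49/58.37·25.76 ≈ 122.62 ⇒ 123.
Site L: 373.55 lies in 328.83–496.19, so I_lo=151, I_hi=200, C_lo=328.83, C_hi=496.19.
(200−151)/(496.19−328.83) × (373.55−328.83) + 151 = 49/167.36 × 44.72 + 151 ≈ 164.09 → 164.
Site F 435.64: bracket 328.83–496.19 → index 151–200; slope 49/167.36, offset 106.81.
AQI = 151 + 49/167.36·106.81 ≈ 182.27 ⇒ 182.
AQIs: Site J=223, Site G=74, Site M=123, Site L=164, Site F=182. Sum = 223 + 74 + 123 + 164 + 182 = 766.

766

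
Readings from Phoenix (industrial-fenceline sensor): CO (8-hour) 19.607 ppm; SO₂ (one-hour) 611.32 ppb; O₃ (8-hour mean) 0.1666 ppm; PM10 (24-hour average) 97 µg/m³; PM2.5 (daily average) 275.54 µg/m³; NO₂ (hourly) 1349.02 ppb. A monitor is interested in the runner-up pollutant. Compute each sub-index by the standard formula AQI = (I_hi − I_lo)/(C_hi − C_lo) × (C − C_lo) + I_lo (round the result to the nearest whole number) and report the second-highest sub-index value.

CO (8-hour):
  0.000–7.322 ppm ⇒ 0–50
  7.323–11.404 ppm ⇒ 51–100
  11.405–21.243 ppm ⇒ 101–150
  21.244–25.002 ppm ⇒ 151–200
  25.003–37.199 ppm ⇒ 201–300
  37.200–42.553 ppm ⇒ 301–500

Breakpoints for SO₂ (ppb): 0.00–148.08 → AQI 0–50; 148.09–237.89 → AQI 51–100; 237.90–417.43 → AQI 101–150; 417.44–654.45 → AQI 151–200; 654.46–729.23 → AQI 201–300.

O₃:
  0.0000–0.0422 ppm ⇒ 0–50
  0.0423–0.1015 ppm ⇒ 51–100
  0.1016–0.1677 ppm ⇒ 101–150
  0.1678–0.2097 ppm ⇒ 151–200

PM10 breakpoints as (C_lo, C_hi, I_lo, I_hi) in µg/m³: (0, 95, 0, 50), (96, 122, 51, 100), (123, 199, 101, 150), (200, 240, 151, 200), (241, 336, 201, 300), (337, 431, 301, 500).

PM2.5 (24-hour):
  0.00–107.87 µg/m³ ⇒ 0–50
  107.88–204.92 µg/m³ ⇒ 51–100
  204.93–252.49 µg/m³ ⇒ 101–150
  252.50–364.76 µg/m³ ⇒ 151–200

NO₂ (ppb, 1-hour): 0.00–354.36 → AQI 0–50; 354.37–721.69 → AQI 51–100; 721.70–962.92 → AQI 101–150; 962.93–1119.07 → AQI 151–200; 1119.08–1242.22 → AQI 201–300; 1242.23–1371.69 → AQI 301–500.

191

CO: 19.607 lies in 11.405–21.243, so I_lo=101, I_hi=150, C_lo=11.405, C_hi=21.243.
(150−101)/(21.243−11.405) × (19.607−11.405) + 101 = 49/9.838 × 8.202 + 101 ≈ 141.85 → 142.
SO₂ 611.32: bracket 417.44–654.45 → index 151–200; slope 49/237.01, offset 193.88.
AQI = 151 + 49/237.01·193.88 ≈ 191.08 ⇒ 191.
O₃: 0.1666 ∈ [0.1016, 0.1677] ↔ index [101, 150].
101 + (0.1666−0.1016)·(150−101)/(0.1677−0.1016) = 101 + 0.0650·49/0.0661 ≈ 149.18, so AQI = 149.
PM10: 97 ∈ [96, 122] ↔ index [51, 100].
51 + (97−96)·(100−51)/(122−96) = 51 + 1·49/26 ≈ 52.88, so AQI = 53.
PM2.5: 275.54 lies in 252.50–364.76, so I_lo=151, I_hi=200, C_lo=252.50, C_hi=364.76.
(200−151)/(364.76−252.50) × (275.54−252.50) + 151 = 49/112.26 × 23.04 + 151 ≈ 161.06 → 161.
NO₂: 1349.02 ∈ [1242.23, 1371.69] ↔ index [301, 500].
301 + (1349.02−1242.23)·(500−301)/(1371.69−1242.23) = 301 + 106.79·199/129.46 ≈ 465.15, so AQI = 465.
Sub-indices: CO→142, SO₂→191, O₃→149, PM10→53, PM2.5→161, NO₂→465. Ranked high→low: 465, 191, 161, 149, 142, 53. Second-highest sub-index = 191.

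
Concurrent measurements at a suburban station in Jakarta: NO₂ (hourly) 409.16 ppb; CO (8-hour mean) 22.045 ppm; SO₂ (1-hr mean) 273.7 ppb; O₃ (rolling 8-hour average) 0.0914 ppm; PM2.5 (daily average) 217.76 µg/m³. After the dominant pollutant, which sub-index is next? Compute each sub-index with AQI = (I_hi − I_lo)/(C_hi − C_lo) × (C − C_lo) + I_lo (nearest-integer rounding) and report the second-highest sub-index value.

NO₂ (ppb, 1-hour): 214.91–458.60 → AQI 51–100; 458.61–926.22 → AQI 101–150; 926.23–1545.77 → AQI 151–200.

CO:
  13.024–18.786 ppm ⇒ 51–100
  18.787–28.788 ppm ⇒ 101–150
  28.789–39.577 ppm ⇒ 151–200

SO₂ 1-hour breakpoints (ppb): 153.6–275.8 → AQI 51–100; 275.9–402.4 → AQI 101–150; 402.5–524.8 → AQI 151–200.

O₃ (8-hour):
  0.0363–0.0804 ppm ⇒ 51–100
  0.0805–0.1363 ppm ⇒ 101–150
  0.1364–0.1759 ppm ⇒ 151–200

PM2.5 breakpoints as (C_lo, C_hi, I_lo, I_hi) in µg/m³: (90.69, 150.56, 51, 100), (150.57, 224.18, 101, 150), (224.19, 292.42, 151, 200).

117

NO₂: row 214.91–458.60 (AQI 51–100). (100−51)·(409.16−214.91)/(458.60−214.91) + 51 = 49·194.25/243.69 + 51 ≈ 90.06 → 90.
CO: 22.045 ∈ [18.787, 28.788] ↔ index [101, 150].
101 + (22.045−18.787)·(150−101)/(28.788−18.787) = 101 + 3.258·49/10.001 ≈ 116.96, so AQI = 117.
SO₂ 273.7: bracket 153.6–275.8 → index 51–100; slope 49/122.2, offset 120.1.
AQI = 51 + 49/122.2·120.1 ≈ 99.16 ⇒ 99.
O₃: 0.0914 ∈ [0.0805, 0.1363] ↔ index [101, 150].
101 + (0.0914−0.0805)·(150−101)/(0.1363−0.0805) = 101 + 0.0109·49/0.0558 ≈ 110.57, so AQI = 111.
PM2.5: 217.76 ∈ [150.57, 224.18] ↔ index [101, 150].
101 + (217.76−150.57)·(150−101)/(224.18−150.57) = 101 + 67.19·49/73.61 ≈ 145.73, so AQI = 146.
Sub-indices: NO₂→90, CO→117, SO₂→99, O₃→111, PM2.5→146. Ranked high→low: 146, 117, 111, 99, 90. Second-highest sub-index = 117.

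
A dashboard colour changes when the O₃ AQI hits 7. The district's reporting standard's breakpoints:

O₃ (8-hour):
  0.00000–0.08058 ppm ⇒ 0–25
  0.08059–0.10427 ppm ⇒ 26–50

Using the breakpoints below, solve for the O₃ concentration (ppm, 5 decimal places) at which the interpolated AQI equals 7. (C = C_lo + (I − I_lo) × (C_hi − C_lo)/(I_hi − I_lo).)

AQI 7 lies in the 0–25 band, which corresponds to 0.00000–0.08058 ppm.
C = 0.00000 + (7−0)×(0.08058−0.00000)/(25−0) = 0.00000 + 7×0.08058/25 ≈ 0.0225624 ppm → 0.02256 ppm to 5 dp.

0.02256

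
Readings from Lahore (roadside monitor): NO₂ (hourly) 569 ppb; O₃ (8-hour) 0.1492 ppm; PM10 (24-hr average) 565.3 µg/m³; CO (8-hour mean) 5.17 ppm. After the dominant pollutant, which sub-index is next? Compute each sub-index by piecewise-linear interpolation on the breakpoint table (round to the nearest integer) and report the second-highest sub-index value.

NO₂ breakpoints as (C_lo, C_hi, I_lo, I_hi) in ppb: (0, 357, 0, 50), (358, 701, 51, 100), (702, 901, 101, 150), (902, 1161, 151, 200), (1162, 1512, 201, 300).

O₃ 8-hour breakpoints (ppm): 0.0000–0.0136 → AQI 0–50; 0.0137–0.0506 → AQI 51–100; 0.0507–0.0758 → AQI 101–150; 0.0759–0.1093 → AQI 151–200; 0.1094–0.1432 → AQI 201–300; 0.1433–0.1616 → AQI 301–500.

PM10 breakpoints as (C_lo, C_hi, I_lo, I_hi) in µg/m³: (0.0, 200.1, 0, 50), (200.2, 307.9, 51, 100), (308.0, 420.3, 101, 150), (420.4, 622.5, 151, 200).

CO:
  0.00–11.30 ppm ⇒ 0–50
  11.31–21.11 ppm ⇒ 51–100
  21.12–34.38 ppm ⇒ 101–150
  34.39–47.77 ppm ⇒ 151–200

NO₂ 569: bracket 358–701 → index 51–100; slope 49/343, offset 211.
AQI = 51 + 49/343·211 ≈ 81.14 ⇒ 81.
O₃: 0.1492 ∈ [0.1433, 0.1616] ↔ index [301, 500].
301 + (0.1492−0.1433)·(500−301)/(0.1616−0.1433) = 301 + 0.0059·199/0.0183 ≈ 365.16, so AQI = 365.
PM10: 565.3 ∈ [420.4, 622.5] ↔ index [151, 200].
151 + (565.3−420.4)·(200−151)/(622.5−420.4) = 151 + 144.9·49/202.1 ≈ 186.13, so AQI = 186.
CO: 5.17 lies in 0.00–11.30, so I_lo=0, I_hi=50, C_lo=0.00, C_hi=11.30.
(50−0)/(11.30−0.00) × (5.17−0.00) + 0 = 50/11.30 × 5.17 + 0 ≈ 22.88 → 23.
Sub-indices: NO₂→81, O₃→365, PM10→186, CO→23. Ranked high→low: 365, 186, 81, 23. Second-highest sub-index = 186.

186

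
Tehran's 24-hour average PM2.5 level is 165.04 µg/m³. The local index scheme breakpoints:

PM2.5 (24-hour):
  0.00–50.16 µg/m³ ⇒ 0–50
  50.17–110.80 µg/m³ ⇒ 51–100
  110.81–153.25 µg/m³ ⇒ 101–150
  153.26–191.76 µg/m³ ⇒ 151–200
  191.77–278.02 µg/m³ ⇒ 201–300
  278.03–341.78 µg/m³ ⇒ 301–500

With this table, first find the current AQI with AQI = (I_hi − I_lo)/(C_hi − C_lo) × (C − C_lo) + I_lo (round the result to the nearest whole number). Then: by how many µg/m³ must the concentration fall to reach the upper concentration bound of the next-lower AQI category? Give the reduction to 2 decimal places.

11.79

PM2.5: row 153.26–191.76 (AQI 151–200). (200−151)·(165.04−153.26)/(191.76−153.26) + 151 = 49·11.78/38.50 + 151 ≈ 165.99 → 166.
Current AQI 166 is in the Unhealthy range (151–200). The next-lower category tops out at AQI 150, whose upper concentration bound is 153.25 µg/m³.
Reduction needed = 165.04 − 153.25 = 11.79 µg/m³.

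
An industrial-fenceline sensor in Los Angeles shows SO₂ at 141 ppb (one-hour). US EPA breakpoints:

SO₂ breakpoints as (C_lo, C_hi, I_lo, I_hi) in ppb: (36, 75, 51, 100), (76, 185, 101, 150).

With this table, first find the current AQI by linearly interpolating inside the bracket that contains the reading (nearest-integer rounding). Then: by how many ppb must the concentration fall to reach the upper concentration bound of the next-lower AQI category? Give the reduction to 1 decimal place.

66.0

SO₂: 141 ∈ [76, 185] ↔ index [101, 150].
101 + (141−76)·(150−101)/(185−76) = 101 + 65·49/109 ≈ 130.22, so AQI = 130.
Current AQI 130 is in the Unhealthy for Sensitive Groups range (101–150). The next-lower category tops out at AQI 100, whose upper concentration bound is 75 ppb.
Reduction needed = 141 − 75 = 66.0 ppb.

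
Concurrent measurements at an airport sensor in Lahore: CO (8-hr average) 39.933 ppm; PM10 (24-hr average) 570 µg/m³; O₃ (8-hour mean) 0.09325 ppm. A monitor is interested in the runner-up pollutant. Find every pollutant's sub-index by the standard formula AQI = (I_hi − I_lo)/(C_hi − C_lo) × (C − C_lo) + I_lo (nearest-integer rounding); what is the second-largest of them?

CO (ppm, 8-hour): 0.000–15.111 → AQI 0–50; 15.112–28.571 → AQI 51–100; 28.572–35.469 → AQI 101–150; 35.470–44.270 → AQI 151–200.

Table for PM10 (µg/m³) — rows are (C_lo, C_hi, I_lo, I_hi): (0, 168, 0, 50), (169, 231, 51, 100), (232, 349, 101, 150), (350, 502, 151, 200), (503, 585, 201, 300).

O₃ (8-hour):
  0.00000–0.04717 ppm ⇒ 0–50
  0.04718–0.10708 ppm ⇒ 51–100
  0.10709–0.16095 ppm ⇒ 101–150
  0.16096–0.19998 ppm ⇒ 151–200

176

CO: 39.933 lies in 35.470–44.270, so I_lo=151, I_hi=200, C_lo=35.470, C_hi=44.270.
(200−151)/(44.270−35.470) × (39.933−35.470) + 151 = 49/8.800 × 4.463 + 151 ≈ 175.85 → 176.
PM10: 570 lies in 503–585, so I_lo=201, I_hi=300, C_lo=503, C_hi=585.
(300−201)/(585−503) × (570−503) + 201 = 99/82 × 67 + 201 ≈ 281.89 → 282.
O₃: row 0.04718–0.10708 (AQI 51–100). (100−51)·(0.09325−0.04718)/(0.10708−0.04718) + 51 = 49·0.04607/0.05990 + 51 ≈ 88.69 → 89.
Sub-indices: CO→176, PM10→282, O₃→89. Ranked high→low: 282, 176, 89. Second-highest sub-index = 176.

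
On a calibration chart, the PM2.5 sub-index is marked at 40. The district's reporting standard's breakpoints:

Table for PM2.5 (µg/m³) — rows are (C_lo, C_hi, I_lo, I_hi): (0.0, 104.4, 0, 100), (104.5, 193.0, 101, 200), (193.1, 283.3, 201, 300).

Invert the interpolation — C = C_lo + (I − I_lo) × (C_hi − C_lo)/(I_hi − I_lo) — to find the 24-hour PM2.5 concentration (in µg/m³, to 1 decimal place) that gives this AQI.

AQI 40 lies in the 0–100 band, which corresponds to 0.0–104.4 µg/m³.
C = 0.0 + (40−0)×(104.4−0.0)/(100−0) = 0.0 + 40×104.4/100 ≈ 41.760 µg/m³ → 41.8 µg/m³ to 1 dp.

41.8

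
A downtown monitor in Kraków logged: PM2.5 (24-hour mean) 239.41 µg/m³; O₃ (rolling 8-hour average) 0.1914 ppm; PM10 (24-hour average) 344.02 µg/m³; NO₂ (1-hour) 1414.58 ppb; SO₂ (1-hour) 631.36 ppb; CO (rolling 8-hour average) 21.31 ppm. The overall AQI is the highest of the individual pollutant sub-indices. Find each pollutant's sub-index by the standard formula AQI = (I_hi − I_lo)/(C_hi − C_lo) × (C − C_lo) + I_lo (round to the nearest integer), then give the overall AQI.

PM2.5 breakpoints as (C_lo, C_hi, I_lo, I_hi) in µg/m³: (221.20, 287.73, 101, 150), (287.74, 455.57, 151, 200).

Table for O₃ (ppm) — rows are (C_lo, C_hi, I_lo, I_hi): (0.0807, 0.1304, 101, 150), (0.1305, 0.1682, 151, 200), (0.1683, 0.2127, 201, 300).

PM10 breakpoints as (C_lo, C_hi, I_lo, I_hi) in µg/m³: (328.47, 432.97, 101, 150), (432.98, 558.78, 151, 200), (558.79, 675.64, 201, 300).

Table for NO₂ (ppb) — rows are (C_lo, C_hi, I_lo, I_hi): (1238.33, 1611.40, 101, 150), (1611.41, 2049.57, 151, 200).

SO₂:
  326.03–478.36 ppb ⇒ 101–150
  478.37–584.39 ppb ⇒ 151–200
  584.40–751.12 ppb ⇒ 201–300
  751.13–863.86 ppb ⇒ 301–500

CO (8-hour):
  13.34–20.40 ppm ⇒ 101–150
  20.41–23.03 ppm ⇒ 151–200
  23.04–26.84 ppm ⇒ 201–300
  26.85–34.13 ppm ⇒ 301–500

253

PM2.5 239.41: bracket 221.20–287.73 → index 101–150; slope 49/66.53, offset 18.21.
AQI = 101 + 49/66.53·18.21 ≈ 114.41 ⇒ 114.
O₃ 0.1914: bracket 0.1683–0.2127 → index 201–300; slope 99/0.0444, offset 0.0231.
AQI = 201 + 99/0.0444·0.0231 ≈ 252.51 ⇒ 253.
PM10: row 328.47–432.97 (AQI 101–150). (150−101)·(344.02−328.47)/(432.97−328.47) + 101 = 49·15.55/104.50 + 101 ≈ 108.29 → 108.
NO₂: 1414.58 lies in 1238.33–1611.40, so I_lo=101, I_hi=150, C_lo=1238.33, C_hi=1611.40.
(150−101)/(1611.40−1238.33) × (1414.58−1238.33) + 101 = 49/373.07 × 176.25 + 101 ≈ 124.15 → 124.
SO₂: 631.36 lies in 584.40–751.12, so I_lo=201, I_hi=300, C_lo=584.40, C_hi=751.12.
(300−201)/(751.12−584.40) × (631.36−584.40) + 201 = 99/166.72 × 46.96 + 201 ≈ 228.89 → 229.
CO 21.31: bracket 20.41–23.03 → index 151–200; slope 49/2.62, offset 0.90.
AQI = 151 + 49/2.62·0.90 ≈ 167.83 ⇒ 168.
Sub-indices: PM2.5→114, O₃→253, PM10→108, NO₂→124, SO₂→229, CO→168. Overall AQI = max = 253; dominant pollutant is O₃.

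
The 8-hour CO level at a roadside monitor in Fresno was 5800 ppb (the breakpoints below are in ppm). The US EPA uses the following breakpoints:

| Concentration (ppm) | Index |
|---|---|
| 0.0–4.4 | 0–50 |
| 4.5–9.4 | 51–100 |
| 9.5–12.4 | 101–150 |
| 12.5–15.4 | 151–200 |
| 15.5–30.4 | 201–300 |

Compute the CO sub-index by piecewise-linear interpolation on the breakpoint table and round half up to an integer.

64

Convert: 5800 ppb = 5.8 ppm.
CO: 5.8 ∈ [4.5, 9.4] ↔ index [51, 100].
51 + (5.8−4.5)·(100−51)/(9.4−4.5) = 51 + 1.3·49/4.9 ≈ 64.00, so AQI = 64.
AQI 64 falls in the Moderate category.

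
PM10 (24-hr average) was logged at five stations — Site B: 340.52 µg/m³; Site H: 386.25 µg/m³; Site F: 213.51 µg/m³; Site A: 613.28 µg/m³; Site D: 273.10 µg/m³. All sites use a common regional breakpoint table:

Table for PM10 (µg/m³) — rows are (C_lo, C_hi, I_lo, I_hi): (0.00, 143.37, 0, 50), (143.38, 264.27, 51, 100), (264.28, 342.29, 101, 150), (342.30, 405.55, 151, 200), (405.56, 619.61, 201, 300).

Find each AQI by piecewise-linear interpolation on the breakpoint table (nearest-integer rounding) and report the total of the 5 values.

Site B 340.52: bracket 264.28–342.29 → index 101–150; slope 49/78.01, offset 76.24.
AQI = 101 + 49/78.01·76.24 ≈ 148.89 ⇒ 149.
Site H 386.25: bracket 342.30–405.55 → index 151–200; slope 49/63.25, offset 43.95.
AQI = 151 + 49/63.25·43.95 ≈ 185.05 ⇒ 185.
Site F: 213.51 ∈ [143.38, 264.27] ↔ index [51, 100].
51 + (213.51−143.38)·(100−51)/(264.27−143.38) = 51 + 70.13·49/120.89 ≈ 79.43, so AQI = 79.
Site A 613.28: bracket 405.56–619.61 → index 201–300; slope 99/214.05, offset 207.72.
AQI = 201 + 99/214.05·207.72 ≈ 297.07 ⇒ 297.
Site D: 273.10 lies in 264.28–342.29, so I_lo=101, I_hi=150, C_lo=264.28, C_hi=342.29.
(150−101)/(342.29−264.28) × (273.10−264.28) + 101 = 49/78.01 × 8.82 + 101 ≈ 106.54 → 107.
AQIs: Site B=149, Site H=185, Site F=79, Site A=297, Site D=107. Sum = 149 + 185 + 79 + 297 + 107 = 817.

817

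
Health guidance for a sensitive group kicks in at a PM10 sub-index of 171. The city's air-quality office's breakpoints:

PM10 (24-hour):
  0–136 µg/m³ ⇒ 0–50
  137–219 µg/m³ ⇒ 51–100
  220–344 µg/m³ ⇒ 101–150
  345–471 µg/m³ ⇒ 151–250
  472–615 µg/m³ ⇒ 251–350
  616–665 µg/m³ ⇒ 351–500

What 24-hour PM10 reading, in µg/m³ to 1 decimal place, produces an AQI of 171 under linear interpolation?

370.5

AQI 171 lies in the 151–250 band, which corresponds to 345–471 µg/m³.
C = 345 + (171−151)×(471−345)/(250−151) = 345 + 20×126/99 ≈ 370.455 µg/m³ → 370.5 µg/m³ to 1 dp.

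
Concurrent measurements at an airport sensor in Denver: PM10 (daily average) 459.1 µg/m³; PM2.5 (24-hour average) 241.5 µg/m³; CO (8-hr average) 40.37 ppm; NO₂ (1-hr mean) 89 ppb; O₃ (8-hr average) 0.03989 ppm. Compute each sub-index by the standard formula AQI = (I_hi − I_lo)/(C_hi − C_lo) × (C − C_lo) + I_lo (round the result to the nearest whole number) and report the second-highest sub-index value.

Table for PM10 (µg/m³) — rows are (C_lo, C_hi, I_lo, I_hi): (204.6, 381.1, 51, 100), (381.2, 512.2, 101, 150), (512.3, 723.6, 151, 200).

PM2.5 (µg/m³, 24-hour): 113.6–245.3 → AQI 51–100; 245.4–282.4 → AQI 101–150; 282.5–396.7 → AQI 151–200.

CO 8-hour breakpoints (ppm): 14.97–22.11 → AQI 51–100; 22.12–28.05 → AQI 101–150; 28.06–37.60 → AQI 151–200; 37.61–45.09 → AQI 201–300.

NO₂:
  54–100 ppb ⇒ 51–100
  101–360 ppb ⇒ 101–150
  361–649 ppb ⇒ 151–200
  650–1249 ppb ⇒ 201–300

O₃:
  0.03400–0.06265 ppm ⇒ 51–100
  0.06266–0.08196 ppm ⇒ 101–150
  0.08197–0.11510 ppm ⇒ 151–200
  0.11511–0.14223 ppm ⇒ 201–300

PM10: row 381.2–512.2 (AQI 101–150). (150−101)·(459.1−381.2)/(512.2−381.2) + 101 = 49·77.9/131.0 + 101 ≈ 130.14 → 130.
PM2.5: 241.5 lies in 113.6–245.3, so I_lo=51, I_hi=100, C_lo=113.6, C_hi=245.3.
(100−51)/(245.3−113.6) × (241.5−113.6) + 51 = 49/131.7 × 127.9 + 51 ≈ 98.59 → 99.
CO: 40.37 ∈ [37.61, 45.09] ↔ index [201, 300].
201 + (40.37−37.61)·(300−201)/(45.09−37.61) = 201 + 2.76·99/7.48 ≈ 237.53, so AQI = 238.
NO₂: row 54–100 (AQI 51–100). (100−51)·(89−54)/(100−54) + 51 = 49·35/46 + 51 ≈ 88.28 → 88.
O₃: 0.03989 ∈ [0.03400, 0.06265] ↔ index [51, 100].
51 + (0.03989−0.03400)·(100−51)/(0.06265−0.03400) = 51 + 0.00589·49/0.02865 ≈ 61.07, so AQI = 61.
Sub-indices: PM10→130, PM2.5→99, CO→238, NO₂→88, O₃→61. Ranked high→low: 238, 130, 99, 88, 61. Second-highest sub-index = 130.

130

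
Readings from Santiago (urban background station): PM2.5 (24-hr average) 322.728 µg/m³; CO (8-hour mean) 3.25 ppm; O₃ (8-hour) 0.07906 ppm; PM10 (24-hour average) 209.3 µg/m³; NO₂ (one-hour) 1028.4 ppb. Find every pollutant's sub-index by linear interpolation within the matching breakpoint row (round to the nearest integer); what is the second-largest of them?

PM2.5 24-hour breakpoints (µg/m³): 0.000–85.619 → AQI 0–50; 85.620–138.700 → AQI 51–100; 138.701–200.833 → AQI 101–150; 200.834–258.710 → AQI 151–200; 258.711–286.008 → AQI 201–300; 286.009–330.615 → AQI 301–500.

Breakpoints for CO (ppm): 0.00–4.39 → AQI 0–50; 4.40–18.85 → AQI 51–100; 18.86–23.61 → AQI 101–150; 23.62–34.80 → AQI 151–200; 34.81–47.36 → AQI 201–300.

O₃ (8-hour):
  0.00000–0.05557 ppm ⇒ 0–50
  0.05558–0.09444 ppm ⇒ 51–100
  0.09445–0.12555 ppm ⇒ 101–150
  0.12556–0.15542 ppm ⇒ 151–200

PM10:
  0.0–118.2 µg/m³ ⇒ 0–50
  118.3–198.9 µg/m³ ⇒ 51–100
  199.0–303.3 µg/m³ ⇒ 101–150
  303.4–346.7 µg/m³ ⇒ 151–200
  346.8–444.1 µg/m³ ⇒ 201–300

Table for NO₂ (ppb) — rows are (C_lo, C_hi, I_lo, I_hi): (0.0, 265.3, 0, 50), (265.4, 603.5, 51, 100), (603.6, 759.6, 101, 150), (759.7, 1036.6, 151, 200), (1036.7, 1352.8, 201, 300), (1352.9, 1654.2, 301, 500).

PM2.5: 322.728 lies in 286.009–330.615, so I_lo=301, I_hi=500, C_lo=286.009, C_hi=330.615.
(500−301)/(330.615−286.009) × (322.728−286.009) + 301 = 199/44.606 × 36.719 + 301 ≈ 464.81 → 465.
CO: 3.25 ∈ [0.00, 4.39] ↔ index [0, 50].
0 + (3.25−0.00)·(50−0)/(4.39−0.00) = 0 + 3.25·50/4.39 ≈ 37.02, so AQI = 37.
O₃: 0.07906 lies in 0.05558–0.09444, so I_lo=51, I_hi=100, C_lo=0.05558, C_hi=0.09444.
(100−51)/(0.09444−0.05558) × (0.07906−0.05558) + 51 = 49/0.03886 × 0.02348 + 51 ≈ 80.61 → 81.
PM10: 209.3 ∈ [199.0, 303.3] ↔ index [101, 150].
101 + (209.3−199.0)·(150−101)/(303.3−199.0) = 101 + 10.3·49/104.3 ≈ 105.84, so AQI = 106.
NO₂: row 759.7–1036.6 (AQI 151–200). (200−151)·(1028.4−759.7)/(1036.6−759.7) + 151 = 49·268.7/276.9 + 151 ≈ 198.55 → 199.
Sub-indices: PM2.5→465, CO→37, O₃→81, PM10→106, NO₂→199. Ranked high→low: 465, 199, 106, 81, 37. Second-highest sub-index = 199.

199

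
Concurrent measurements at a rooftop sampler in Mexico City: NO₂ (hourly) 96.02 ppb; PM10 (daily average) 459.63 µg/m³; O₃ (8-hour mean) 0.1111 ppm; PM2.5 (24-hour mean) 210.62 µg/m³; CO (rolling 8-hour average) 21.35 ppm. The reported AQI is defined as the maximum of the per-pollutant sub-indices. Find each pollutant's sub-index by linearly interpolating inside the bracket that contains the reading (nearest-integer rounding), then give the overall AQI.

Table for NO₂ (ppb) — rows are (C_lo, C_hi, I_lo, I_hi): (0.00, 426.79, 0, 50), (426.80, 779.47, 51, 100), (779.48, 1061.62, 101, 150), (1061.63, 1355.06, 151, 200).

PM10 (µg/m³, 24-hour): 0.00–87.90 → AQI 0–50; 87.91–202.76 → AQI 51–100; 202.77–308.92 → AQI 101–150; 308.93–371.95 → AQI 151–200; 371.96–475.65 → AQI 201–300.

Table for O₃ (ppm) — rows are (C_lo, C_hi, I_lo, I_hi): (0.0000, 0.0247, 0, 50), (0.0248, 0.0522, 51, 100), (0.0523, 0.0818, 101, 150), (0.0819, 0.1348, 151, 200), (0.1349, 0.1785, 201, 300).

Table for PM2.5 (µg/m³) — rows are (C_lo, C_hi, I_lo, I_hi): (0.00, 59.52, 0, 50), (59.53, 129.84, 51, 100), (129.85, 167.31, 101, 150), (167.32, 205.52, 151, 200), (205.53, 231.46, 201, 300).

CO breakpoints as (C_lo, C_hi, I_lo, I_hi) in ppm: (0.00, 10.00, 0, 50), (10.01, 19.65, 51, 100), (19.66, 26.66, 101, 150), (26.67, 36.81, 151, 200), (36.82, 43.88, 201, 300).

NO₂: 96.02 lies in 0.00–426.79, so I_lo=0, I_hi=50, C_lo=0.00, C_hi=426.79.
(50−0)/(426.79−0.00) × (96.02−0.00) + 0 = 50/426.79 × 96.02 + 0 ≈ 11.25 → 11.
PM10: 459.63 lies in 371.96–475.65, so I_lo=201, I_hi=300, C_lo=371.96, C_hi=475.65.
(300−201)/(475.65−371.96) × (459.63−371.96) + 201 = 99/103.69 × 87.67 + 201 ≈ 284.70 → 285.
O₃: 0.1111 lies in 0.0819–0.1348, so I_lo=151, I_hi=200, C_lo=0.0819, C_hi=0.1348.
(200−151)/(0.1348−0.0819) × (0.1111−0.0819) + 151 = 49/0.0529 × 0.0292 + 151 ≈ 178.05 → 178.
PM2.5: 210.62 ∈ [205.53, 231.46] ↔ index [201, 300].
201 + (210.62−205.53)·(300−201)/(231.46−205.53) = 201 + 5.09·99/25.93 ≈ 220.43, so AQI = 220.
CO 21.35: bracket 19.66–26.66 → index 101–150; slope 49/7.00, offset 1.69.
AQI = 101 + 49/7.00·1.69 ≈ 112.83 ⇒ 113.
Sub-indices: NO₂→11, PM10→285, O₃→178, PM2.5→220, CO→113. Overall AQI = max = 285; dominant pollutant is PM10.
AQI 285: Very Unhealthy.

285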